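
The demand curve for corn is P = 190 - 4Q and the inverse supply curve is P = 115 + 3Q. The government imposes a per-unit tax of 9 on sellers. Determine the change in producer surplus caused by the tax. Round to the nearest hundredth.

-38.85

Without the tax, 190 - 4Q = 115 + 3Q so Q* = 10.7143 and P* = 147.1429.
With the tax, sellers need 9 more per unit: 190 - 4Q = 115 + 3Q + 9, so Q_t = 9.4286. Buyers pay P_b = 152.2857; sellers receive P_s = P_b - 9 = 143.2857.
Producers lose the trapezoid between P_s and P* out to Q_t plus the triangle from Q_t to Q*: change in PS = 133.3469 - 172.1939 = -38.8469.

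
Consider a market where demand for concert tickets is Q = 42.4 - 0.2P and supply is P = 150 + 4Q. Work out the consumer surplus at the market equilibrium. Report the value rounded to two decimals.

Rewriting demand in inverse form: P = 212 - 5Q.
Setting demand equal to supply, 62 = 9Q, so Q* = 6.8889 and P* = 177.5556.
Consumer surplus is the triangle under demand above P*: (1/2)(6.8889)(212 - 177.5556) = (1/2)(6.8889)(34.4444) = 118.642.

118.64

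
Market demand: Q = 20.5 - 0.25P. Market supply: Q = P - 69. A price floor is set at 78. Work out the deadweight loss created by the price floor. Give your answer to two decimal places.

6.40

Rewriting demand in inverse form: P = 82 - 4Q.
Rewriting supply in inverse form: P = 69 + Q.
Without the control, 82 - 4Q = 69 + Q so Q* = 2.6 and P* = 71.6.
At P = 78, buyers demand (82 - 78)/4 = 1 while sellers would supply more, so the quantity traded is 1 at price 78.
The lost-trades triangle has base Q* - 1 = 1.6 and height equal to the gap between the curves at Q = 1, which is 78 - 70 = 8. DWL = (1/2)(1.6)(8) = 6.4.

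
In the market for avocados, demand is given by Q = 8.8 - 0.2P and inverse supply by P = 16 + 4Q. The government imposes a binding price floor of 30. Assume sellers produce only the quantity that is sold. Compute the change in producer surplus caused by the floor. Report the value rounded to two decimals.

Rewriting demand in inverse form: P = 44 - 5Q.
Free-market equilibrium: 44 - 5Q = 16 + 4Q gives Q* = 3.1111, P* = 28.4444.
At the floor price 30, quantity demanded is (44 - 30)/5 = 2.8; demand is the short side, so Q = 2.8 trades at P = 30.
PS goes from (1/2)(3.1111)(12.4444) = 19.358 to 23.52 (computed as (30 - 16)(2.8) - (1/2)(4)(2.8)^2), a change of 4.162.

4.16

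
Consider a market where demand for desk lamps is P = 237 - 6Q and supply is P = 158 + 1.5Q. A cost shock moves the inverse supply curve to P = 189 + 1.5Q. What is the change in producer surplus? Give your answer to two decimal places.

-52.49

Initial equilibrium: Q_0 = 10.5333, P_0 = 173.8; CS_0 = (1/2)(10.5333)(63.2) = 332.8533, PS_0 = (1/2)(10.5333)(15.8) = 83.2133.
New equilibrium: 237 - 6Q = 189 + 1.5Q gives Q_1 = 6.4, P_1 = 198.6; CS_1 = 122.88, PS_1 = 30.72.
Change in producer surplus = 30.72 - 83.2133 = -52.4933.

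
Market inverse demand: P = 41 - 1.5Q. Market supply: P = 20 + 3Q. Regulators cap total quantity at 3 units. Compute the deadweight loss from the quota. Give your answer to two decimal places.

6.25

Without the quota, 41 - 1.5Q = 20 + 3Q gives Q* = 4.6667.
At Q = 3 the demand price is 41 - 1.5(3) = 36.5 and the supply price is 20 + 3(3) = 29.
DWL = (1/2)(gap between curves at 3) x (Q* - 3) = (1/2)(7.5)(1.6667) = 6.25.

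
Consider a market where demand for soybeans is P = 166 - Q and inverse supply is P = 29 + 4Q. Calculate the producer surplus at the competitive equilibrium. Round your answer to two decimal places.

Set 166 - Q = 29 + 4Q, which gives 137 = 5Q, so Q* = 27.4 and P* = 166 - (27.4) = 138.6.
The supply curve's price intercept is 29, so PS = (1/2)(Q*)(P* - 29) = (1/2)(27.4)(109.6) = 1501.52.

1501.52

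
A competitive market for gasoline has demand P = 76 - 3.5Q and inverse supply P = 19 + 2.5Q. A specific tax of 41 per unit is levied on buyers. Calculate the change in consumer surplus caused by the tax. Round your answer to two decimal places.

-145.49

Pre-tax equilibrium: 76 - 3.5Q = 19 + 2.5Q gives Q* = 9.5, P* = 42.75.
With the tax, buyers' net willingness to pay falls by 41: (76 - 41) - 3.5Q = 19 + 2.5Q, so Q_t = 2.6667. Buyers pay P_b = 66.6667; sellers receive P_s = P_b - 41 = 25.6667.
Consumers lose the trapezoid between P* and P_b out to Q_t plus the triangle from Q_t to Q*: change in CS = 12.4444 - 157.9375 = -145.4931.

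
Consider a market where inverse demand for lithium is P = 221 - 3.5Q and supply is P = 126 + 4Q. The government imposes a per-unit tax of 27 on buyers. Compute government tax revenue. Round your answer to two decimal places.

244.80

Without the tax, 221 - 3.5Q = 126 + 4Q so Q* = 12.6667 and P* = 176.6667.
With the tax, buyers' net willingness to pay falls by 27: (221 - 27) - 3.5Q = 126 + 4Q, so Q_t = 9.0667. Buyers pay P_b = 189.2667; sellers receive P_s = P_b - 27 = 162.2667.
Revenue is the tax times quantity traded: 27 x 9.0667 = 244.8.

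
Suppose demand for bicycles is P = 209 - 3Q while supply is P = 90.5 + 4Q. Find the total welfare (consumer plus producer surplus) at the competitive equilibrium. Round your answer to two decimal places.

Setting demand equal to supply, 118.5 = 7Q, so Q* = 16.9286 and P* = 158.2143.
Total surplus is the full triangle between the curves from 0 to Q*: (1/2)(16.9286)(209 - 90.5) = 1003.0179.

1003.02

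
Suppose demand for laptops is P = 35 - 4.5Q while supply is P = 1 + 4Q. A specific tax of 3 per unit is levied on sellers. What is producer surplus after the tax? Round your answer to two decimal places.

26.60

Pre-tax equilibrium: 35 - 4.5Q = 1 + 4Q gives Q* = 4, P* = 17.
With the tax, sellers need 3 more per unit: 35 - 4.5Q = 1 + 4Q + 3, so Q_t = 3.6471. Buyers pay P_b = 18.5882; sellers receive P_s = P_b - 3 = 15.5882.
PS = (1/2)(Q_t)(P_s - 1) = (1/2)(3.6471)(14.5882) = 26.6021.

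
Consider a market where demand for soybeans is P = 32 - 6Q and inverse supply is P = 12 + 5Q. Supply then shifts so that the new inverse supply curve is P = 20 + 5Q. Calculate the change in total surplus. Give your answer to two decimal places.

Initial equilibrium: Q_0 = 1.8182, P_0 = 21.0909; CS_0 = (1/2)(1.8182)(10.9091) = 9.9174, PS_0 = (1/2)(1.8182)(9.0909) = 8.2645.
New equilibrium: 32 - 6Q = 20 + 5Q gives Q_1 = 1.0909, P_1 = 25.4545; CS_1 = 3.5702, PS_1 = 2.9752.
Change in total surplus = (3.5702 + 2.9752) - (9.9174 + 8.2645) = -11.6364.

-11.64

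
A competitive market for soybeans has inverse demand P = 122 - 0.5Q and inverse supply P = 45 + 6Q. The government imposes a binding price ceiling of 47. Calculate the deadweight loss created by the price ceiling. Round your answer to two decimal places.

430.77

Free-market equilibrium: 122 - 0.5Q = 45 + 6Q gives Q* = 11.8462, P* = 116.0769.
At P = 47, sellers supply (47 - 45)/6 = 0.3333 while buyers want more, so the quantity traded is 0.3333 at price 47.
At Q = 0.3333 the demand price is 121.8333 and the supply price is 47. Deadweight loss is the triangle between the curves from 0.3333 to 11.8462: (1/2)(121.8333 - 47)(11.8462 - 0.3333) = 430.7714.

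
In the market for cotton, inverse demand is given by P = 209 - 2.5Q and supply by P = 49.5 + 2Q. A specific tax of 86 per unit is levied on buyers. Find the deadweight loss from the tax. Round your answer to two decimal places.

Without the tax, 209 - 2.5Q = 49.5 + 2Q so Q* = 35.4444 and P* = 120.3889.
With the tax, buyers' net willingness to pay falls by 86: (209 - 86) - 2.5Q = 49.5 + 2Q, so Q_t = 16.3333. Buyers pay P_b = 168.1667; sellers receive P_s = P_b - 86 = 82.1667.
Deadweight loss is the triangle between the curves from Q_t to Q*: (1/2)(35.4444 - 16.3333)(86) = 821.7778.

821.78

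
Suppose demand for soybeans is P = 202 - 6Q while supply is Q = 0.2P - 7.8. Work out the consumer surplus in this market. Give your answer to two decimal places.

658.74

Rewriting supply in inverse form: P = 39 + 5Q.
Setting demand equal to supply, 163 = 11Q, so Q* = 14.8182 and P* = 113.0909.
The demand choke price is 202, so CS = (1/2)(Q*)(202 - P*) = (1/2)(14.8182)(88.9091) = 658.7355.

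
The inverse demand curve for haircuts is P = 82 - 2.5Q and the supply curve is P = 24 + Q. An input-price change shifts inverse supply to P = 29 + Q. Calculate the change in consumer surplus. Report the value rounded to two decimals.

Initial equilibrium: Q_0 = 16.5714, P_0 = 40.5714; CS_0 = (1/2)(16.5714)(41.4286) = 343.2653, PS_0 = (1/2)(16.5714)(16.5714) = 137.3061.
New equilibrium: 82 - 2.5Q = 29 + Q gives Q_1 = 15.1429, P_1 = 44.1429; CS_1 = 286.6327, PS_1 = 114.6531.
Change in consumer surplus = 286.6327 - 343.2653 = -56.6327.

-56.63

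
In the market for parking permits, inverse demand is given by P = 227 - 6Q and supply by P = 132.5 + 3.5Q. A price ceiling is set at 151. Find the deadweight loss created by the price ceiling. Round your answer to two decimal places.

Free-market equilibrium: 227 - 6Q = 132.5 + 3.5Q gives Q* = 9.9474, P* = 167.3158.
At P = 151, sellers supply (151 - 132.5)/3.5 = 5.2857 while buyers want more, so the quantity traded is 5.2857 at price 151.
The lost-trades triangle has base Q* - 5.2857 = 4.6617 and height equal to the gap between the curves at Q = 5.2857, which is 195.2857 - 151 = 44.2857. DWL = (1/2)(4.6617)(44.2857) = 103.2223.

103.22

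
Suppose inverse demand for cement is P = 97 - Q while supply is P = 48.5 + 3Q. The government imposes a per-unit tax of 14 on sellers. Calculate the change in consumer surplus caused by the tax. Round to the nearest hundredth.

-36.31

Without the tax, 97 - Q = 48.5 + 3Q so Q* = 12.125 and P* = 84.875.
A tax on sellers shifts supply up by 14: 97 - Q = 48.5 + 3Q + 14, so Q_t = 8.625. Buyers pay P_b = 88.375; sellers receive P_s = P_b - 14 = 74.375.
CS falls from (1/2)(12.125)(12.125) = 73.5078 to (1/2)(8.625)(8.625) = 37.1953, a change of -36.3125.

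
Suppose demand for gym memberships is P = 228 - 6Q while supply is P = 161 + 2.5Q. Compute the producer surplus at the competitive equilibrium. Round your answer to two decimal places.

77.66

Setting demand equal to supply, 67 = 8.5Q, so Q* = 7.8824 and P* = 180.7059.
Producer surplus is the triangle above supply below P*: (1/2)(7.8824)(180.7059 - 161) = (1/2)(7.8824)(19.7059) = 77.6644.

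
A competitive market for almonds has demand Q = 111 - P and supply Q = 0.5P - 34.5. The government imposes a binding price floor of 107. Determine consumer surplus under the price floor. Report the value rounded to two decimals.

Rewriting demand in inverse form: P = 111 - Q.
Rewriting supply in inverse form: P = 69 + 2Q.
Without the control, 111 - Q = 69 + 2Q so Q* = 14 and P* = 97.
At P = 107, buyers demand (111 - 107)/1 = 4 while sellers would supply more, so the quantity traded is 4 at price 107.
CS is the triangle under demand above 107: (1/2)(4)(111 - 107) = 8.

8.00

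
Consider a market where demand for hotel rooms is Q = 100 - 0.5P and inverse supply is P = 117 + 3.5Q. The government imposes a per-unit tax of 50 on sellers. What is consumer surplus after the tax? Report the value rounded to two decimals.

36.00

Rewriting demand in inverse form: P = 200 - 2Q.
Without the tax, 200 - 2Q = 117 + 3.5Q so Q* = 15.0909 and P* = 169.8182.
With the tax, sellers need 50 more per unit: 200 - 2Q = 117 + 3.5Q + 50, so Q_t = 6. Buyers pay P_b = 188; sellers receive P_s = P_b - 50 = 138.
CS = (1/2)(Q_t)(200 - P_b) = (1/2)(6)(12) = 36.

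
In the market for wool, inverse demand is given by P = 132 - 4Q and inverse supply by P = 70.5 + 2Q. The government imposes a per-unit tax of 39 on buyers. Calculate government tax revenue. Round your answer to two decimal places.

Without the tax, 132 - 4Q = 70.5 + 2Q so Q* = 10.25 and P* = 91.
A tax on buyers shifts demand down by 39: (132 - 39) - 4Q = 70.5 + 2Q, so Q_t = 3.75. Buyers pay P_b = 117; sellers receive P_s = P_b - 39 = 78.
Tax revenue = t x Q_t = 39 x 3.75 = 146.25.

146.25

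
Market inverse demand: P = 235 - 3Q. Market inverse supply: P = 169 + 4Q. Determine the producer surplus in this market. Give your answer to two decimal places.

177.80

Equilibrium: 235 - 3Q = 169 + 4Q, so Q* = 9.4286 and P* = 206.7143.
PS is the area between P* and the supply curve from 0 to Q*: (1/2)(9.4286)(37.7143) = 177.7959.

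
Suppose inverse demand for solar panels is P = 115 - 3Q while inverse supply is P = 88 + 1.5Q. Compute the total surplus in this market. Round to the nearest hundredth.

Setting demand equal to supply, 27 = 4.5Q, so Q* = 6 and P* = 97.
CS = (1/2)(6)(18) = 54 and PS = (1/2)(6)(9) = 27, so total surplus = 81.

81.00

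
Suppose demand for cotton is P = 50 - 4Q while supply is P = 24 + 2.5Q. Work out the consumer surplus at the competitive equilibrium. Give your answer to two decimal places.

Setting demand equal to supply, 26 = 6.5Q, so Q* = 4 and P* = 34.
Consumer surplus is the triangle under demand above P*: (1/2)(4)(50 - 34) = (1/2)(4)(16) = 32.

32.00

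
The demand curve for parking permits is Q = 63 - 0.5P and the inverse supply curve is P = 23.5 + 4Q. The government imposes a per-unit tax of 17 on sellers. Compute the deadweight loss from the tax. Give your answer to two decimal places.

Rewriting demand in inverse form: P = 126 - 2Q.
Pre-tax equilibrium: 126 - 2Q = 23.5 + 4Q gives Q* = 17.0833, P* = 91.8333.
With the tax, sellers need 17 more per unit: 126 - 2Q = 23.5 + 4Q + 17, so Q_t = 14.25. Buyers pay P_b = 97.5; sellers receive P_s = P_b - 17 = 80.5.
The welfare triangle lost has base Q* - Q_t = 2.8333 and height t = 17, so DWL = (1/2)(2.8333)(17) = 24.0833.

24.08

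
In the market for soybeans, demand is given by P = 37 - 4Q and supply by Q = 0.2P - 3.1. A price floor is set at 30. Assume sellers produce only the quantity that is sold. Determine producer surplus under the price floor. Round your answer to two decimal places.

17.72

Rewriting supply in inverse form: P = 15.5 + 5Q.
Without the control, 37 - 4Q = 15.5 + 5Q so Q* = 2.3889 and P* = 27.4444.
At the floor price 30, quantity demanded is (37 - 30)/4 = 1.75; demand is the short side, so Q = 1.75 trades at P = 30.
The supply price at Q = 1.75 is 24.25. PS is the trapezoid between 30 and supply over [0, 1.75]: (1/2)[(30 - 15.5) + (30 - 24.25)](1.75) = 17.7188.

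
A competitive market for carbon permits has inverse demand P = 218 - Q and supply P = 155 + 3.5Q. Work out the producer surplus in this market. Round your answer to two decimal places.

343.00

Set 218 - Q = 155 + 3.5Q, which gives 63 = 4.5Q, so Q* = 14 and P* = 218 - (14) = 204.
The supply curve's price intercept is 155, so PS = (1/2)(Q*)(P* - 155) = (1/2)(14)(49) = 343.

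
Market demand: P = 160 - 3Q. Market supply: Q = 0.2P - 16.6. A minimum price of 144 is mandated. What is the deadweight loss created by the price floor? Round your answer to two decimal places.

Rewriting supply in inverse form: P = 83 + 5Q.
Free-market equilibrium: 160 - 3Q = 83 + 5Q gives Q* = 9.625, P* = 131.125.
At P = 144, buyers demand (160 - 144)/3 = 5.3333 while sellers would supply more, so the quantity traded is 5.3333 at price 144.
The lost-trades triangle has base Q* - 5.3333 = 4.2917 and height equal to the gap between the curves at Q = 5.3333, which is 144 - 109.6667 = 34.3333. DWL = (1/2)(4.2917)(34.3333) = 73.6736.

73.67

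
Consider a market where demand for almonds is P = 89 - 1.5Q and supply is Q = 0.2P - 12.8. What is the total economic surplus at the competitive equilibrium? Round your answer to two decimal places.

48.08

Rewriting supply in inverse form: P = 64 + 5Q.
Setting demand equal to supply, 25 = 6.5Q, so Q* = 3.8462 and P* = 83.2308.
CS = (1/2)(3.8462)(5.7692) = 11.0947 and PS = (1/2)(3.8462)(19.2308) = 36.9822, so total surplus = 48.0769.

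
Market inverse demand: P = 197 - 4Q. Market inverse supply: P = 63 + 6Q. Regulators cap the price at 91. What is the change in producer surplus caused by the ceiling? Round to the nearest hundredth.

-473.35

Free-market equilibrium: 197 - 4Q = 63 + 6Q gives Q* = 13.4, P* = 143.4.
At the ceiling price 91, quantity supplied is (91 - 63)/6 = 4.6667; supply is the short side, so Q = 4.6667 trades at P = 91.
PS goes from (1/2)(13.4)(80.4) = 538.68 to 65.3333 (computed as (91 - 63)(4.6667) - (1/2)(6)(4.6667)^2), a change of -473.3467.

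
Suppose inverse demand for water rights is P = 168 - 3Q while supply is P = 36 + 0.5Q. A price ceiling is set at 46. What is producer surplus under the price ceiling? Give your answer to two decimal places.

Free-market equilibrium: 168 - 3Q = 36 + 0.5Q gives Q* = 37.7143, P* = 54.8571.
At the ceiling price 46, quantity supplied is (46 - 36)/0.5 = 20; supply is the short side, so Q = 20 trades at P = 46.
PS is the triangle above supply below 46: (1/2)(20)(46 - 36) = 100.

100.00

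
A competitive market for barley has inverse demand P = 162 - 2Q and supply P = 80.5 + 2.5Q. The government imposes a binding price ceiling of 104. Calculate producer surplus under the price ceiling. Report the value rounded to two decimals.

110.45

Free-market equilibrium: 162 - 2Q = 80.5 + 2.5Q gives Q* = 18.1111, P* = 125.7778.
At P = 104, sellers supply (104 - 80.5)/2.5 = 9.4 while buyers want more, so the quantity traded is 9.4 at price 104.
PS is the triangle above supply below 104: (1/2)(9.4)(104 - 80.5) = 110.45.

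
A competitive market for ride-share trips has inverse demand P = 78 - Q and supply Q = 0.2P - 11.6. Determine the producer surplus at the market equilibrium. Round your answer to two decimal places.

27.78

Rewriting supply in inverse form: P = 58 + 5Q.
Equilibrium: 78 - Q = 58 + 5Q, so Q* = 3.3333 and P* = 74.6667.
PS is the area between P* and the supply curve from 0 to Q*: (1/2)(3.3333)(16.6667) = 27.7778.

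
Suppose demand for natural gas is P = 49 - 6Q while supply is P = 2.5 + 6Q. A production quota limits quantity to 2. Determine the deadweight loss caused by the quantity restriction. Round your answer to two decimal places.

Unrestricted equilibrium: Q* = (49 - 2.5)/(6 + 6) = 3.875.
At Q = 2 the demand price is 49 - 6(2) = 37 and the supply price is 2.5 + 6(2) = 14.5.
DWL = (1/2)(gap between curves at 2) x (Q* - 2) = (1/2)(22.5)(1.875) = 21.0938.

21.09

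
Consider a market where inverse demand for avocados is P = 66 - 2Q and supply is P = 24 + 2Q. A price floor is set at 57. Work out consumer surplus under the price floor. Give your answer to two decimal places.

20.25

Free-market equilibrium: 66 - 2Q = 24 + 2Q gives Q* = 10.5, P* = 45.
At the floor price 57, quantity demanded is (66 - 57)/2 = 4.5; demand is the short side, so Q = 4.5 trades at P = 57.
CS is the triangle under demand above 57: (1/2)(4.5)(66 - 57) = 20.25.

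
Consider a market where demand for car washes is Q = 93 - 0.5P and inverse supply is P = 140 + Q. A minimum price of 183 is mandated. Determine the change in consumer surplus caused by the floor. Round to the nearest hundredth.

-232.86

Rewriting demand in inverse form: P = 186 - 2Q.
Without the control, 186 - 2Q = 140 + Q so Q* = 15.3333 and P* = 155.3333.
At P = 183, buyers demand (186 - 183)/2 = 1.5 while sellers would supply more, so the quantity traded is 1.5 at price 183.
CS goes from (1/2)(15.3333)(30.6667) = 235.1111 to 2.25 (computed as (186 - 183)(1.5) - (1/2)(2)(1.5)^2), a change of -232.8611.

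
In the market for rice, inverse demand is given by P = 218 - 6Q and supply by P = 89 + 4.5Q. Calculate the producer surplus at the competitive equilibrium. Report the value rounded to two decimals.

Setting demand equal to supply, 129 = 10.5Q, so Q* = 12.2857 and P* = 144.2857.
The supply curve's price intercept is 89, so PS = (1/2)(Q*)(P* - 89) = (1/2)(12.2857)(55.2857) = 339.6122.

339.61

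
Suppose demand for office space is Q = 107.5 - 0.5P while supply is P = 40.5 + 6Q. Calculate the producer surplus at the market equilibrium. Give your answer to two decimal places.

Rewriting demand in inverse form: P = 215 - 2Q.
Setting demand equal to supply, 174.5 = 8Q, so Q* = 21.8125 and P* = 171.375.
Producer surplus is the triangle above supply below P*: (1/2)(21.8125)(171.375 - 40.5) = (1/2)(21.8125)(130.875) = 1427.3555.

1427.36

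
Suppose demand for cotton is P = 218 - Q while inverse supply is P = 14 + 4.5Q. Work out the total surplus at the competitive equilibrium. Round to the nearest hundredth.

Setting demand equal to supply, 204 = 5.5Q, so Q* = 37.0909 and P* = 180.9091.
CS = (1/2)(37.0909)(37.0909) = 687.8678 and PS = (1/2)(37.0909)(166.9091) = 3095.405, so total surplus = 3783.2727.

3783.27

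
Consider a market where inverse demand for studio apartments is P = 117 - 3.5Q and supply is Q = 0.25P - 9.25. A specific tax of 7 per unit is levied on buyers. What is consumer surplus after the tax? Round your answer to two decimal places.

165.79

Rewriting supply in inverse form: P = 37 + 4Q.
Pre-tax equilibrium: 117 - 3.5Q = 37 + 4Q gives Q* = 10.6667, P* = 79.6667.
With the tax, buyers' net willingness to pay falls by 7: (117 - 7) - 3.5Q = 37 + 4Q, so Q_t = 9.7333. Buyers pay P_b = 82.9333; sellers receive P_s = P_b - 7 = 75.9333.
CS = (1/2)(Q_t)(117 - P_b) = (1/2)(9.7333)(34.0667) = 165.7911.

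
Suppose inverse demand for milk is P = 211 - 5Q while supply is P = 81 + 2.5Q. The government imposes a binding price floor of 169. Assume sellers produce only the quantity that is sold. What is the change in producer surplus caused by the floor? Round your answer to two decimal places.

Free-market equilibrium: 211 - 5Q = 81 + 2.5Q gives Q* = 17.3333, P* = 124.3333.
At the floor price 169, quantity demanded is (211 - 169)/5 = 8.4; demand is the short side, so Q = 8.4 trades at P = 169.
PS goes from (1/2)(17.3333)(43.3333) = 375.5556 to 651 (computed as (169 - 81)(8.4) - (1/2)(2.5)(8.4)^2), a change of 275.4444.

275.44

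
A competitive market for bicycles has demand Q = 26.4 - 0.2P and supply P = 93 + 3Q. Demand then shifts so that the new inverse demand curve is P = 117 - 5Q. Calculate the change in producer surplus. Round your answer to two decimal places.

-22.15

Rewriting demand in inverse form: P = 132 - 5Q.
Initial equilibrium: Q_0 = 4.875, P_0 = 107.625; CS_0 = (1/2)(4.875)(24.375) = 59.4141, PS_0 = (1/2)(4.875)(14.625) = 35.6484.
New equilibrium: 117 - 5Q = 93 + 3Q gives Q_1 = 3, P_1 = 102; CS_1 = 22.5, PS_1 = 13.5.
Change in producer surplus = 13.5 - 35.6484 = -22.1484.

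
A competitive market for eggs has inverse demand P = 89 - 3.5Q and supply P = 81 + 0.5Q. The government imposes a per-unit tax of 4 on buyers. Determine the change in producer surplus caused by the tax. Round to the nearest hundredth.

Pre-tax equilibrium: 89 - 3.5Q = 81 + 0.5Q gives Q* = 2, P* = 82.
A tax on buyers shifts demand down by 4: (89 - 4) - 3.5Q = 81 + 0.5Q, so Q_t = 1. Buyers pay P_b = 85.5; sellers receive P_s = P_b - 4 = 81.5.
PS falls from (1/2)(2)(1) = 1 to (1/2)(1)(0.5) = 0.25, a change of -0.75.

-0.75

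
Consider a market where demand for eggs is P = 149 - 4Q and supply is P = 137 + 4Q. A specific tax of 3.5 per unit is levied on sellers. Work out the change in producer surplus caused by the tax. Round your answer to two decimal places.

-2.24

Without the tax, 149 - 4Q = 137 + 4Q so Q* = 1.5 and P* = 143.
With the tax, sellers need 3.5 more per unit: 149 - 4Q = 137 + 4Q + 3.5, so Q_t = 1.0625. Buyers pay P_b = 144.75; sellers receive P_s = P_b - 3.5 = 141.25.
Producers lose the trapezoid between P_s and P* out to Q_t plus the triangle from Q_t to Q*: change in PS = 2.2578 - 4.5 = -2.2422.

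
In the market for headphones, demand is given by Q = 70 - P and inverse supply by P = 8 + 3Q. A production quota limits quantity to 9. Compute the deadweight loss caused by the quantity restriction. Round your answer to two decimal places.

Rewriting demand in inverse form: P = 70 - Q.
Without the quota, 70 - Q = 8 + 3Q gives Q* = 15.5.
At Q = 9 the demand price is 70 - (9) = 61 and the supply price is 8 + 3(9) = 35.
Deadweight loss is the triangle between the curves from 9 to 15.5: (1/2)(61 - 35)(15.5 - 9) = 84.5.

84.50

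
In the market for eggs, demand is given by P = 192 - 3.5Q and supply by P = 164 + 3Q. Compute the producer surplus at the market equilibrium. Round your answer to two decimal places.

27.83

Equilibrium: 192 - 3.5Q = 164 + 3Q, so Q* = 4.3077 and P* = 176.9231.
Producer surplus is the triangle above supply below P*: (1/2)(4.3077)(176.9231 - 164) = (1/2)(4.3077)(12.9231) = 27.8343.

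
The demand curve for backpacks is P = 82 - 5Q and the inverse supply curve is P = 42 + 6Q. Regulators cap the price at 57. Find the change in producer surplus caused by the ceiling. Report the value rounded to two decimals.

Free-market equilibrium: 82 - 5Q = 42 + 6Q gives Q* = 3.6364, P* = 63.8182.
At the ceiling price 57, quantity supplied is (57 - 42)/6 = 2.5; supply is the short side, so Q = 2.5 trades at P = 57.
PS goes from (1/2)(3.6364)(21.8182) = 39.6694 to 18.75 (computed as (57 - 42)(2.5) - (1/2)(6)(2.5)^2), a change of -20.9194.

-20.92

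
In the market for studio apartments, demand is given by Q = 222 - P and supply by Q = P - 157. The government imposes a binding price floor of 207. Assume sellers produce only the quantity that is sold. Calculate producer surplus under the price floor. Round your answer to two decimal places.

Rewriting demand in inverse form: P = 222 - Q.
Rewriting supply in inverse form: P = 157 + Q.
Without the control, 222 - Q = 157 + Q so Q* = 32.5 and P* = 189.5.
At P = 207, buyers demand (222 - 207)/1 = 15 while sellers would supply more, so the quantity traded is 15 at price 207.
The supply price at Q = 15 is 172. PS is the trapezoid between 207 and supply over [0, 15]: (1/2)[(207 - 157) + (207 - 172)](15) = 637.5.

637.50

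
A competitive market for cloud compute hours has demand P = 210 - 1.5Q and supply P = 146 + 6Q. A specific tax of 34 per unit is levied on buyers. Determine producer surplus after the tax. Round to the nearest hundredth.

48.00

Pre-tax equilibrium: 210 - 1.5Q = 146 + 6Q gives Q* = 8.5333, P* = 197.2.
With the tax, buyers' net willingness to pay falls by 34: (210 - 34) - 1.5Q = 146 + 6Q, so Q_t = 4. Buyers pay P_b = 204; sellers receive P_s = P_b - 34 = 170.
Producer surplus is the triangle above supply below P_s: (1/2)(4)(170 - 146) = 48.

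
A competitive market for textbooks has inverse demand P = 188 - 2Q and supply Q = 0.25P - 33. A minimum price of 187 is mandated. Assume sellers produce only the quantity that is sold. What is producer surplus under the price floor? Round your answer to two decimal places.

27.00

Rewriting supply in inverse form: P = 132 + 4Q.
Free-market equilibrium: 188 - 2Q = 132 + 4Q gives Q* = 9.3333, P* = 169.3333.
At P = 187, buyers demand (188 - 187)/2 = 0.5 while sellers would supply more, so the quantity traded is 0.5 at price 187.
The supply price at Q = 0.5 is 134. PS is the trapezoid between 187 and supply over [0, 0.5]: (1/2)[(187 - 132) + (187 - 134)](0.5) = 27.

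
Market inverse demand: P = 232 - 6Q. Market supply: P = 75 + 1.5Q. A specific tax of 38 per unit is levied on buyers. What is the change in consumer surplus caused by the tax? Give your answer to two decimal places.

Pre-tax equilibrium: 232 - 6Q = 75 + 1.5Q gives Q* = 20.9333, P* = 106.4.
With the tax, buyers' net willingness to pay falls by 38: (232 - 38) - 6Q = 75 + 1.5Q, so Q_t = 15.8667. Buyers pay P_b = 136.8; sellers receive P_s = P_b - 38 = 98.8.
Consumers lose the trapezoid between P* and P_b out to Q_t plus the triangle from Q_t to Q*: change in CS = 755.2533 - 1314.6133 = -559.36.

-559.36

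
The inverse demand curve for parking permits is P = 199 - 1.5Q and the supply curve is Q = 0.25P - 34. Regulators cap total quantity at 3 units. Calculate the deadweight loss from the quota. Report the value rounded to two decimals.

Rewriting supply in inverse form: P = 136 + 4Q.
Without the quota, 199 - 1.5Q = 136 + 4Q gives Q* = 11.4545.
At Q = 3 the demand price is 199 - 1.5(3) = 194.5 and the supply price is 136 + 4(3) = 148.
DWL = (1/2)(gap between curves at 3) x (Q* - 3) = (1/2)(46.5)(8.4545) = 196.5682.

196.57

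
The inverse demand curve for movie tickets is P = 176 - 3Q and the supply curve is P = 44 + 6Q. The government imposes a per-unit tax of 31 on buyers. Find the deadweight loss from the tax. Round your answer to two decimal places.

53.39

Pre-tax equilibrium: 176 - 3Q = 44 + 6Q gives Q* = 14.6667, P* = 132.
A tax on buyers shifts demand down by 31: (176 - 31) - 3Q = 44 + 6Q, so Q_t = 11.2222. Buyers pay P_b = 142.3333; sellers receive P_s = P_b - 31 = 111.3333.
Deadweight loss is the triangle between the curves from Q_t to Q*: (1/2)(14.6667 - 11.2222)(31) = 53.3889.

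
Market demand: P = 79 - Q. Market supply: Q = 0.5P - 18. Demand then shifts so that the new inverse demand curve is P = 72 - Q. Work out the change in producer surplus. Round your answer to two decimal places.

-61.44

Rewriting supply in inverse form: P = 36 + 2Q.
Initial equilibrium: Q_0 = 14.3333, P_0 = 64.6667; CS_0 = (1/2)(14.3333)(14.3333) = 102.7222, PS_0 = (1/2)(14.3333)(28.6667) = 205.4444.
New equilibrium: 72 - Q = 36 + 2Q gives Q_1 = 12, P_1 = 60; CS_1 = 72, PS_1 = 144.
Change in producer surplus = 144 - 205.4444 = -61.4444.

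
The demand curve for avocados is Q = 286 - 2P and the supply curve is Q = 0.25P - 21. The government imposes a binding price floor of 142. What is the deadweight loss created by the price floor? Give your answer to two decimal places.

277.78

Rewriting demand in inverse form: P = 143 - 0.5Q.
Rewriting supply in inverse form: P = 84 + 4Q.
Without the control, 143 - 0.5Q = 84 + 4Q so Q* = 13.1111 and P* = 136.4444.
At P = 142, buyers demand (143 - 142)/0.5 = 2 while sellers would supply more, so the quantity traded is 2 at price 142.
The lost-trades triangle has base Q* - 2 = 11.1111 and height equal to the gap between the curves at Q = 2, which is 142 - 92 = 50. DWL = (1/2)(11.1111)(50) = 277.7778.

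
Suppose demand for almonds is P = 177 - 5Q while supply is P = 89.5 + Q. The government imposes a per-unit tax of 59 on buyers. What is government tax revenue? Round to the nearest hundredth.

280.25

Without the tax, 177 - 5Q = 89.5 + Q so Q* = 14.5833 and P* = 104.0833.
A tax on buyers shifts demand down by 59: (177 - 59) - 5Q = 89.5 + Q, so Q_t = 4.75. Buyers pay P_b = 153.25; sellers receive P_s = P_b - 59 = 94.25.
Revenue is the tax times quantity traded: 59 x 4.75 = 280.25.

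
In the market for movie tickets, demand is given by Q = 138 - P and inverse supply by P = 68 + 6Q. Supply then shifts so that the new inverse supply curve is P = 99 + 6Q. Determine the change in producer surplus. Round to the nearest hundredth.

Rewriting demand in inverse form: P = 138 - Q.
Initial equilibrium: Q_0 = 10, P_0 = 128; CS_0 = (1/2)(10)(10) = 50, PS_0 = (1/2)(10)(60) = 300.
New equilibrium: 138 - Q = 99 + 6Q gives Q_1 = 5.5714, P_1 = 132.4286; CS_1 = 15.5204, PS_1 = 93.1224.
Change in producer surplus = 93.1224 - 300 = -206.8776.

-206.88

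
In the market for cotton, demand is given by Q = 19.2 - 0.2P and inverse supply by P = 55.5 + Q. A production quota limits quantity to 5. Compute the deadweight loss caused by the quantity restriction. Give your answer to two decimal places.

9.19

Rewriting demand in inverse form: P = 96 - 5Q.
Without the quota, 96 - 5Q = 55.5 + Q gives Q* = 6.75.
At Q = 5 the demand price is 96 - 5(5) = 71 and the supply price is 55.5 + (5) = 60.5.
DWL = (1/2)(gap between curves at 5) x (Q* - 5) = (1/2)(10.5)(1.75) = 9.1875.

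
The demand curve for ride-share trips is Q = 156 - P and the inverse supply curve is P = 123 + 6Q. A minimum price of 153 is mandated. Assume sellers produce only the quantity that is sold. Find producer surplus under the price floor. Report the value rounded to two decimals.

Rewriting demand in inverse form: P = 156 - Q.
Free-market equilibrium: 156 - Q = 123 + 6Q gives Q* = 4.7143, P* = 151.2857.
At the floor price 153, quantity demanded is (156 - 153)/1 = 3; demand is the short side, so Q = 3 trades at P = 153.
The supply price at Q = 3 is 141. PS is the trapezoid between 153 and supply over [0, 3]: (1/2)[(153 - 123) + (153 - 141)](3) = 63.

63.00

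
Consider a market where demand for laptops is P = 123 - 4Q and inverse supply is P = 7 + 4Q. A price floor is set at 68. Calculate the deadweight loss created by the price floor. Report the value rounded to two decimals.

2.25

Free-market equilibrium: 123 - 4Q = 7 + 4Q gives Q* = 14.5, P* = 65.
At the floor price 68, quantity demanded is (123 - 68)/4 = 13.75; demand is the short side, so Q = 13.75 trades at P = 68.
At Q = 13.75 the demand price is 68 and the supply price is 62. Deadweight loss is the triangle between the curves from 13.75 to 14.5: (1/2)(68 - 62)(14.5 - 13.75) = 2.25.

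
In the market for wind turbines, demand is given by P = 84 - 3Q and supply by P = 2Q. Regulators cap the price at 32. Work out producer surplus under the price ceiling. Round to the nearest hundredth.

Free-market equilibrium: 84 - 3Q = 2Q gives Q* = 16.8, P* = 33.6.
At P = 32, sellers supply (32 - 0)/2 = 16 while buyers want more, so the quantity traded is 16 at price 32.
PS is the triangle above supply below 32: (1/2)(16)(32 - 0) = 256.

256.00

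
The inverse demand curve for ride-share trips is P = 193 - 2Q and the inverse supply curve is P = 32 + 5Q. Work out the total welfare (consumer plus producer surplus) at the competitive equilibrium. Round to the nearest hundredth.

1851.50

Set 193 - 2Q = 32 + 5Q, which gives 161 = 7Q, so Q* = 23 and P* = 193 - 2(23) = 147.
CS = (1/2)(23)(46) = 529 and PS = (1/2)(23)(115) = 1322.5, so total surplus = 1851.5.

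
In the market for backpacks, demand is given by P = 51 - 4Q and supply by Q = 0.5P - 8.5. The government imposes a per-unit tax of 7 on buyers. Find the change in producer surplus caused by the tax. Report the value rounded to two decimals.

Rewriting supply in inverse form: P = 17 + 2Q.
Pre-tax equilibrium: 51 - 4Q = 17 + 2Q gives Q* = 5.6667, P* = 28.3333.
With the tax, buyers' net willingness to pay falls by 7: (51 - 7) - 4Q = 17 + 2Q, so Q_t = 4.5. Buyers pay P_b = 33; sellers receive P_s = P_b - 7 = 26.
PS falls from (1/2)(5.6667)(11.3333) = 32.1111 to (1/2)(4.5)(9) = 20.25, a change of -11.8611.

-11.86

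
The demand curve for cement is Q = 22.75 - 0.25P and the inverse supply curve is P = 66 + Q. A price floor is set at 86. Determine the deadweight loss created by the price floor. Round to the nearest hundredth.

35.16

Rewriting demand in inverse form: P = 91 - 4Q.
Without the control, 91 - 4Q = 66 + Q so Q* = 5 and P* = 71.
At P = 86, buyers demand (91 - 86)/4 = 1.25 while sellers would supply more, so the quantity traded is 1.25 at price 86.
The lost-trades triangle has base Q* - 1.25 = 3.75 and height equal to the gap between the curves at Q = 1.25, which is 86 - 67.25 = 18.75. DWL = (1/2)(3.75)(18.75) = 35.1562.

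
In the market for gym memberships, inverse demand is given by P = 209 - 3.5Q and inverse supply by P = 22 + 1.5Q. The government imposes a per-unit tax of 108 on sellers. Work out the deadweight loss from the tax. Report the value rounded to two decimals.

Pre-tax equilibrium: 209 - 3.5Q = 22 + 1.5Q gives Q* = 37.4, P* = 78.1.
With the tax, sellers need 108 more per unit: 209 - 3.5Q = 22 + 1.5Q + 108, so Q_t = 15.8. Buyers pay P_b = 153.7; sellers receive P_s = P_b - 108 = 45.7.
Deadweight loss is the triangle between the curves from Q_t to Q*: (1/2)(37.4 - 15.8)(108) = 1166.4.

1166.40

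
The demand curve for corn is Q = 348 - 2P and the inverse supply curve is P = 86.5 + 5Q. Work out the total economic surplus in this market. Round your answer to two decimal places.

Rewriting demand in inverse form: P = 174 - 0.5Q.
Set 174 - 0.5Q = 86.5 + 5Q, which gives 87.5 = 5.5Q, so Q* = 15.9091 and P* = 174 - 0.5(15.9091) = 166.0455.
CS = (1/2)(15.9091)(7.9545) = 63.2748 and PS = (1/2)(15.9091)(79.5455) = 632.7479, so total surplus = 696.0227.

696.02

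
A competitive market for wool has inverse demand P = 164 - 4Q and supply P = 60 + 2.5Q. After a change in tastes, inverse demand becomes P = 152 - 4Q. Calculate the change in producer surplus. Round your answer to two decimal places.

Initial equilibrium: Q_0 = 16, P_0 = 100; CS_0 = (1/2)(16)(64) = 512, PS_0 = (1/2)(16)(40) = 320.
New equilibrium: 152 - 4Q = 60 + 2.5Q gives Q_1 = 14.1538, P_1 = 95.3846; CS_1 = 400.6627, PS_1 = 250.4142.
Change in producer surplus = 250.4142 - 320 = -69.5858.

-69.59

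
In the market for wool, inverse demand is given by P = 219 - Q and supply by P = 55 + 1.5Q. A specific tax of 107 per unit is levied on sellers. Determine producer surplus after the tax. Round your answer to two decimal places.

Without the tax, 219 - Q = 55 + 1.5Q so Q* = 65.6 and P* = 153.4.
A tax on sellers shifts supply up by 107: 219 - Q = 55 + 1.5Q + 107, so Q_t = 22.8. Buyers pay P_b = 196.2; sellers receive P_s = P_b - 107 = 89.2.
Producer surplus is the triangle above supply below P_s: (1/2)(22.8)(89.2 - 55) = 389.88.

389.88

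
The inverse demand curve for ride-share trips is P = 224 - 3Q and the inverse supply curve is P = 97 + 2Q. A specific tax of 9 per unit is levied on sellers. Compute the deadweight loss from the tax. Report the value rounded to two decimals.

8.10

Without the tax, 224 - 3Q = 97 + 2Q so Q* = 25.4 and P* = 147.8.
With the tax, sellers need 9 more per unit: 224 - 3Q = 97 + 2Q + 9, so Q_t = 23.6. Buyers pay P_b = 153.2; sellers receive P_s = P_b - 9 = 144.2.
The welfare triangle lost has base Q* - Q_t = 1.8 and height t = 9, so DWL = (1/2)(1.8)(9) = 8.1.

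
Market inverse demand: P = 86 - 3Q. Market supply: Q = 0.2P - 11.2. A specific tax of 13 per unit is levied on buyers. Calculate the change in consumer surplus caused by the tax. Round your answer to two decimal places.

Rewriting supply in inverse form: P = 56 + 5Q.
Without the tax, 86 - 3Q = 56 + 5Q so Q* = 3.75 and P* = 74.75.
A tax on buyers shifts demand down by 13: (86 - 13) - 3Q = 56 + 5Q, so Q_t = 2.125. Buyers pay P_b = 79.625; sellers receive P_s = P_b - 13 = 66.625.
CS falls from (1/2)(3.75)(11.25) = 21.0938 to (1/2)(2.125)(6.375) = 6.7734, a change of -14.3203.

-14.32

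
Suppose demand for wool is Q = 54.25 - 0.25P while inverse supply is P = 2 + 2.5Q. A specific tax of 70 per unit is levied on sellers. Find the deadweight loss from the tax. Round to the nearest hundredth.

Rewriting demand in inverse form: P = 217 - 4Q.
Without the tax, 217 - 4Q = 2 + 2.5Q so Q* = 33.0769 and P* = 84.6923.
A tax on sellers shifts supply up by 70: 217 - 4Q = 2 + 2.5Q + 70, so Q_t = 22.3077. Buyers pay P_b = 127.7692; sellers receive P_s = P_b - 70 = 57.7692.
The welfare triangle lost has base Q* - Q_t = 10.7692 and height t = 70, so DWL = (1/2)(10.7692)(70) = 376.9231.

376.92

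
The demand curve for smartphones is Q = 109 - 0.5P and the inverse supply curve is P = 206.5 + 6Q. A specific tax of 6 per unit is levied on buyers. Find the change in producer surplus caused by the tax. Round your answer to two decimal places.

Rewriting demand in inverse form: P = 218 - 2Q.
Pre-tax equilibrium: 218 - 2Q = 206.5 + 6Q gives Q* = 1.4375, P* = 215.125.
With the tax, buyers' net willingness to pay falls by 6: (218 - 6) - 2Q = 206.5 + 6Q, so Q_t = 0.6875. Buyers pay P_b = 216.625; sellers receive P_s = P_b - 6 = 210.625.
PS falls from (1/2)(1.4375)(8.625) = 6.1992 to (1/2)(0.6875)(4.125) = 1.418, a change of -4.7812.

-4.78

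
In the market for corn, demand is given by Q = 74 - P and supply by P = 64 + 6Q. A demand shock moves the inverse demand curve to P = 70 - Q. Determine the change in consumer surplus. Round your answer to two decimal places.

-0.65

Rewriting demand in inverse form: P = 74 - Q.
Initial equilibrium: Q_0 = 1.4286, P_0 = 72.5714; CS_0 = (1/2)(1.4286)(1.4286) = 1.0204, PS_0 = (1/2)(1.4286)(8.5714) = 6.1224.
New equilibrium: 70 - Q = 64 + 6Q gives Q_1 = 0.8571, P_1 = 69.1429; CS_1 = 0.3673, PS_1 = 2.2041.
Change in consumer surplus = 0.3673 - 1.0204 = -0.6531.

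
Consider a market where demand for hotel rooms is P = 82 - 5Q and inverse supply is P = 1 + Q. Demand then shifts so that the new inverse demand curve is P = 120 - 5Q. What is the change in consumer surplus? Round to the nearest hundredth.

527.78

Initial equilibrium: Q_0 = 13.5, P_0 = 14.5; CS_0 = (1/2)(13.5)(67.5) = 455.625, PS_0 = (1/2)(13.5)(13.5) = 91.125.
New equilibrium: 120 - 5Q = 1 + Q gives Q_1 = 19.8333, P_1 = 20.8333; CS_1 = 983.4028, PS_1 = 196.6806.
Change in consumer surplus = 983.4028 - 455.625 = 527.7778.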